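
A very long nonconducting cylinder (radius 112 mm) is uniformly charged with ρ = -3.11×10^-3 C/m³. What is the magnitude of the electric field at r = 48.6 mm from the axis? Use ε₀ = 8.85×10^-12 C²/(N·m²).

Take a coaxial cylindrical Gaussian surface of radius r = 48.6 mm and length L (r < R).
Enclosed charge per unit length: λ_enc = ρ·πr² = (-3.11×10^-3)π(0.0486)² = -2.308×10^-5 C/m.
Gauss's law: E·2πrL = λ_enc L/ε₀.
E = |λ_enc|/(2πε₀r) = (2.308e-5)/(2π·8.85×10^-12·0.0486) = 8.54×10^6 N/C.

E = 8.54×10^6 N/C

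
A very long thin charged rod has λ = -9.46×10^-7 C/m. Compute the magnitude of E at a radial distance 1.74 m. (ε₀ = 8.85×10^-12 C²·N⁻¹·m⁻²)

|E| ≈ 9.78×10^3 N/C

Coaxial Gaussian cylinder, radius r = 1.74 m, length L.
Q_enc = λL, so λ_enc = -9.46×10^-7 C/m.
Since E is radial and uniform over the curved surface, Φ = E·2πrL = Q_enc/ε₀ = λ_enc L/ε₀.
E = |λ_enc|/(2πε₀r) = (9.46×10^-7)/(2π·8.85×10^-12·1.74) = 9.78×10^3 N/C.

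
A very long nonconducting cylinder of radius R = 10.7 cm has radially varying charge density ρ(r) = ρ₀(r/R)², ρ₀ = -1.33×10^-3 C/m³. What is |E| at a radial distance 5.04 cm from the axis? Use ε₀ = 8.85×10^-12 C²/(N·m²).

|E| ≈ 4.20e5 V/m

Choose a coaxial cylinder of radius r = 5.04 cm (arbitrary length L) as the Gaussian surface (r < R).
Integrating ρ over the cross-section to radius r: λ_enc = (2πρ₀/R²) ∫₀^r r'^3 dr' = 2πρ₀ r^4/(4·R²) = -1.177×10^-6 C/m.
By Gauss's law (flux through the curved wall only), E·2πrL = λ_enc L/ε₀.
E = |λ_enc|/(2πε₀r) = (1.177×10^-6)/(2π·8.85×10^-12·0.0504) = 4.20e5 N/C.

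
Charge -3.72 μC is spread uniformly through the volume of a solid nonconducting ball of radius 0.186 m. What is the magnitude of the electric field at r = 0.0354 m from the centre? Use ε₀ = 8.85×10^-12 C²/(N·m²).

1.84×10^5 N/C

Use a concentric Gaussian sphere at r = 0.0354 m (r < R).
For a uniform sphere the enclosed fraction is (r/R)³, so Q_enc = (-3.72 μC)(0.0354/0.186)³ = -2.565e-8 C.
Gauss's law: E·4πr² = Q_enc/ε₀.
E = |Q_enc|/(4πε₀r²) = (2.565×10^-8)/(4π·8.85×10^-12·(0.0354)²) = 1.84×10^5 N/C.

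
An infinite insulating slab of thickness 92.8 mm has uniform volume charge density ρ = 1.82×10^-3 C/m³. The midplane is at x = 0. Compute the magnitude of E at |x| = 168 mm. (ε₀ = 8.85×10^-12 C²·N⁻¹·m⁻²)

The point |x| = 168 mm lies outside the slab (half-thickness 0.0464 m). A symmetric pillbox spanning the full slab encloses Q_enc = ρ·d·A.
Flux = 2EA ⇒ E = |ρ|d/(2ε₀), independent of distance outside.
E = (1.82×10^-3)(0.0928)/(2·8.85×10^-12) = 9.54×10^6 N/C.

E ≈ 9.54×10^6 N/C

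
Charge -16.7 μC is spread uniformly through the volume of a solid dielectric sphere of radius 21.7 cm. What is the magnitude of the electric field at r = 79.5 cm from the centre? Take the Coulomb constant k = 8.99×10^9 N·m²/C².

E = 2.38×10^5 V/m

Symmetry ⇒ E = E(r) r̂. Gaussian sphere of radius r = 79.5 cm (r > R, so the entire charge is enclosed).
Q_enc = -16.7 μC = -1.67e-5 C.
Since E is radial and uniform over the Gaussian sphere, Φ = E·4πr² = Q_enc/ε₀.
E = k|Q_enc|/r² = (8.99×10^9)(1.67×10^-5)/(0.795)² = 2.38e5 N/C.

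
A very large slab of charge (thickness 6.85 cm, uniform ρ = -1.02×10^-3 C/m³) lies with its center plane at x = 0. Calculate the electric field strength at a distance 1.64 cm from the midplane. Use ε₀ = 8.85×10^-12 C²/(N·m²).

1.89e6 N/C

By symmetry E is perpendicular to the slab. A Gaussian pillbox from −1.64 cm to +1.64 cm (face area A) lies entirely within the slab.
Q_enc = ρ·(2x)·A and flux = 2EA, so 2EA = 2ρxA/ε₀ ⇒ E = |ρ|x/ε₀.
E = (1.02×10^-3)(0.0164)/(8.85×10^-12) = 1.89e6 N/C.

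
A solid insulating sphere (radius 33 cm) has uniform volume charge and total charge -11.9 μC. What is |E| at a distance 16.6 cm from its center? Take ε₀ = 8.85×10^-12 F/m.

|E| = 4.94e5 N/C

Symmetry ⇒ E = E(r) r̂. Gaussian sphere of radius r = 16.6 cm (r < R).
For a uniform sphere the enclosed fraction is (r/R)³, so Q_enc = (-11.9 μC)(0.166/0.33)³ = -1.515×10^-6 C.
Applying ∮E·dA = Q_enc/ε₀ with Φ = E(4πr²):
E = |Q_enc|/(4πε₀r²) = (1.515e-6)/(4π·8.85×10^-12·(0.166)²) = 4.94e5 N/C.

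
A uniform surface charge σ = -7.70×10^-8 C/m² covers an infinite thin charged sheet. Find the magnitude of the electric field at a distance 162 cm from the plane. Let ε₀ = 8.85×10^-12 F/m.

|E| ≈ 4.35×10^3 V/m

By planar symmetry E is perpendicular to the sheet and uniform; use a Gaussian pillbox with flat faces of area A on each side of the sheet.
Only the two end caps contribute flux: Φ = 2EA. With Q_enc = σA, Gauss's law gives E = |σ|/(2ε₀).
E = |σ|/(2ε₀) = (7.70e-8)/(2·8.85×10^-12) = 4.35e3 N/C.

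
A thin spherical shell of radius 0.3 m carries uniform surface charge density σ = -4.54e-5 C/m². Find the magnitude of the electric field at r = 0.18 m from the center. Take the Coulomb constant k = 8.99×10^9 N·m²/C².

By spherical symmetry E is radial; choose a Gaussian sphere of radius r = 0.18 m (inside the shell, r < 0.3 m).
No charge lies within this surface, so Q_enc = 0 and Gauss's law gives E·4πr² = 0 ⇒ E = 0.

E = 0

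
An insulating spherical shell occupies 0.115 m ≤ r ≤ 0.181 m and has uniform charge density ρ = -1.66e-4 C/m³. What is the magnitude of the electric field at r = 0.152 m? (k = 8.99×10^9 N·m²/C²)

|E| = 5.39e5 N/C

Symmetry ⇒ E = E(r) r̂. Gaussian sphere of radius r = 0.152 m (within the shell material, 0.115 m < r < 0.181 m).
Only the shell between 0.115 m and r is enclosed: Q_enc = ρ·(4π/3)(r³ − a³) = (-1.66×10^-4)·(4π/3)·((0.152)³ − (0.115)³) = -1.384×10^-6 C.
Gauss's law: E·4πr² = Q_enc/ε₀.
E = k|Q_enc|/r² = (8.99×10^9)(1.384×10^-6)/(0.152)² = 5.39×10^5 N/C.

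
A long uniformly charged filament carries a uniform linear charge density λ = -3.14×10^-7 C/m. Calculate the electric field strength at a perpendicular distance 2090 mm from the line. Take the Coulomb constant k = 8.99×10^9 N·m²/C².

Take a coaxial cylindrical Gaussian surface of radius r = 2090 mm and length L.
Q_enc = λL, so λ_enc = -3.14e-7 C/m.
Applying ∮E·dA = Q_enc/ε₀ with the end caps contributing no flux:
E = 2k|λ_enc|/r = 2(8.99×10^9)(3.14×10^-7)/(2.09) = 2.70×10^3 N/C.

2.70×10^3 N/C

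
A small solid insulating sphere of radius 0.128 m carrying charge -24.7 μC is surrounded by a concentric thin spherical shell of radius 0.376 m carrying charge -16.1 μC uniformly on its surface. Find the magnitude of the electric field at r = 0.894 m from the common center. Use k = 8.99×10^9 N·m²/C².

4.59e5 V/m

By spherical symmetry E is radial; choose a Gaussian sphere of radius r = 0.894 m (r > 0.376 m, enclosing both).
Q_enc = (-24.7 μC) + (-16.1 μC) = -4.08×10^-5 C.
Since E is radial and uniform over the Gaussian sphere, Φ = E·4πr² = Q_enc/ε₀.
E = k|Q_enc|/r² = (8.99×10^9)(4.08×10^-5)/(0.894)² = 4.59e5 N/C.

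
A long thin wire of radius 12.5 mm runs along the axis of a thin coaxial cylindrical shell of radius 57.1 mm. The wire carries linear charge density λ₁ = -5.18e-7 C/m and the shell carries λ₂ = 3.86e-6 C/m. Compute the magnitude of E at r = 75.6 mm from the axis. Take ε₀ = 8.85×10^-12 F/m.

By cylindrical symmetry E is radial; use a coaxial Gaussian cylinder of radius 75.6 mm and length L (r > 57.1 mm, enclosing both).
λ_enc = λ₁ + λ₂ = (-5.18×10^-7) + (3.86e-6) = 3.342×10^-6 C/m.
By Gauss's law (flux through the curved wall only), E·2πrL = λ_enc L/ε₀.
E = |λ_enc|/(2πε₀r) = (3.342×10^-6)/(2π·8.85×10^-12·0.0756) = 7.95e5 N/C.

7.95×10^5 N/C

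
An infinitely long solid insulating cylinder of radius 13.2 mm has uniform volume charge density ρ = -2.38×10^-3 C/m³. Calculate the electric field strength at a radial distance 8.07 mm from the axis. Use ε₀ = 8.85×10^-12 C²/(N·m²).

E = 1.09×10^6 N/C

Take a coaxial cylindrical Gaussian surface of radius r = 8.07 mm and length L (r < R).
Enclosed charge per unit length: λ_enc = ρ·πr² = (-2.38e-3)π(0.00807)² = -4.869×10^-7 C/m.
Applying ∮E·dA = Q_enc/ε₀ with the end caps contributing no flux:
E = |λ_enc|/(2πε₀r) = (4.869e-7)/(2π·8.85×10^-12·0.00807) = 1.09e6 N/C.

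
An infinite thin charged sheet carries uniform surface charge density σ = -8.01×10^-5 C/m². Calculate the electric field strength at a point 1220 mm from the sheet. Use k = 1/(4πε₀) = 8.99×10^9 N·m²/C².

The symmetry is planar: E is normal to the sheet and the same magnitude on both sides. Take a pillbox straddling the sheet with end-cap area A.
Flux Φ = 2EA and Q_enc = σA, so 2EA = σA/ε₀ ⇒ E = |σ|/(2ε₀), independent of distance.
E = 2πk|σ| = 2π(8.99×10^9)(8.01×10^-5) = 4.52×10^6 N/C.

4.52×10^6 V/m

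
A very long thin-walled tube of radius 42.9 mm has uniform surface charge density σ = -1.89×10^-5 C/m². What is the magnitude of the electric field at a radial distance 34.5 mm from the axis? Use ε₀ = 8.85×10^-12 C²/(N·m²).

Coaxial Gaussian cylinder, radius r = 34.5 mm, length L (r < 42.9 mm, inside the shell).
No charge is enclosed, so Gauss's law gives E·2πrL = 0 ⇒ E = 0.

E = 0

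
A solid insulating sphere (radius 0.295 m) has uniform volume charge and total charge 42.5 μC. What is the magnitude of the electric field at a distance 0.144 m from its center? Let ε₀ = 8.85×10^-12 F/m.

E = 2.14×10^6 N/C

By spherical symmetry E is radial; choose a Gaussian sphere of radius r = 0.144 m (r < R).
Only the charge within r is enclosed: Q_enc = Q·(r/R)³ = (42.5 μC)·(0.144 m/0.295 m)³ = 4.943×10^-6 C.
Gauss's law: E·4πr² = Q_enc/ε₀.
E = |Q_enc|/(4πε₀r²) = (4.943×10^-6)/(4π·8.85×10^-12·(0.144)²) = 2.14×10^6 N/C.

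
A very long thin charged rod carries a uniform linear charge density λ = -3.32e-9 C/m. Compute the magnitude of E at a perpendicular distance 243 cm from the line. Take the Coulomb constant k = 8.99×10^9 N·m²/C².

Choose a coaxial cylinder of radius r = 243 cm (arbitrary length L) as the Gaussian surface.
Q_enc = λL, so λ_enc = -3.32×10^-9 C/m.
By Gauss's law (flux through the curved wall only), E·2πrL = λ_enc L/ε₀.
E = 2k|λ_enc|/r = 2(8.99×10^9)(3.32e-9)/(2.43) = 24.6 N/C.

|E| ≈ 24.6 N/C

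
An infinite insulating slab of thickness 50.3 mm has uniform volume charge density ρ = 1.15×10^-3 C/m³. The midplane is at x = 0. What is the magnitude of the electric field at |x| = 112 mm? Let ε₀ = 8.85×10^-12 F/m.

E = 3.27e6 V/m

The point |x| = 112 mm lies outside the slab (half-thickness 0.02515 m). A symmetric pillbox spanning the full slab encloses Q_enc = ρ·d·A.
Flux = 2EA ⇒ E = |ρ|d/(2ε₀), independent of distance outside.
E = (1.15×10^-3)(0.0503)/(2·8.85×10^-12) = 3.27e6 N/C.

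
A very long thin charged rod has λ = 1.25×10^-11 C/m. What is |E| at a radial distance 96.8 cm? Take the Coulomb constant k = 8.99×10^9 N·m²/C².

Coaxial Gaussian cylinder, radius r = 96.8 cm, length L.
Q_enc = λL, so λ_enc = 1.25×10^-11 C/m.
Applying ∮E·dA = Q_enc/ε₀ with the end caps contributing no flux:
E = 2k|λ_enc|/r = 2(8.99×10^9)(1.25e-11)/(0.968) = 0.232 N/C.

E = 0.232 N/C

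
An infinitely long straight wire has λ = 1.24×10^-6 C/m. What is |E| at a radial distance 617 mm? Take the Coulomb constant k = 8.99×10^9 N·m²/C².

|E| = 3.61×10^4 V/m

Coaxial Gaussian cylinder, radius r = 617 mm, length L.
Q_enc = λL, so λ_enc = 1.24×10^-6 C/m.
By Gauss's law (flux through the curved wall only), E·2πrL = λ_enc L/ε₀.
E = 2k|λ_enc|/r = 2(8.99×10^9)(1.24×10^-6)/(0.617) = 3.61e4 N/C.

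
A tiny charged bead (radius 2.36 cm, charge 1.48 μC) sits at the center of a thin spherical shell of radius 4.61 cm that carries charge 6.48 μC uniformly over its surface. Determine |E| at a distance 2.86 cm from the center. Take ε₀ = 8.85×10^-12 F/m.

Use a concentric Gaussian sphere at r = 2.86 cm (between the bodies, 2.36 cm < r < 4.61 cm).
The shell at 4.61 cm lies outside the Gaussian surface, so Q_enc = 1.48 μC = 1.48e-6 C.
By Gauss's law, ∮E·dA = E·4πr² = Q_enc/ε₀.
E = |Q_enc|/(4πε₀r²) = (1.48×10^-6)/(4π·8.85×10^-12·(0.0286)²) = 1.63e7 N/C.

|E| ≈ 1.63×10^7 V/m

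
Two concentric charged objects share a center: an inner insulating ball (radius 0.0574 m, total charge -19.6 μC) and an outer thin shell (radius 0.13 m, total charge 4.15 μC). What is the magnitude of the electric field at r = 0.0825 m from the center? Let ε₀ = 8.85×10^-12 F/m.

Take a concentric spherical Gaussian surface of radius r = 0.0825 m (between the bodies, 0.0574 m < r < 0.13 m).
Only the inner charge is enclosed; the outer shell contributes nothing inside itself. Q_enc = -19.6 μC = -1.96×10^-5 C.
Since E is radial and uniform over the Gaussian sphere, Φ = E·4πr² = Q_enc/ε₀.
E = |Q_enc|/(4πε₀r²) = (1.96×10^-5)/(4π·8.85×10^-12·(0.0825)²) = 2.59×10^7 N/C.

2.59e7 N/C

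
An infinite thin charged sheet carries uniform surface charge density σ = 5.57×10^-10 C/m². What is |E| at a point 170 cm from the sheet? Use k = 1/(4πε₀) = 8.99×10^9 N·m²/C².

|E| = 31.5 V/m

Choose a cylindrical pillbox piercing the sheet, end faces (area A) parallel to it.
Flux Φ = 2EA and Q_enc = σA, so 2EA = σA/ε₀ ⇒ E = |σ|/(2ε₀), independent of distance.
E = 2πk|σ| = 2π(8.99×10^9)(5.57e-10) = 31.5 N/C.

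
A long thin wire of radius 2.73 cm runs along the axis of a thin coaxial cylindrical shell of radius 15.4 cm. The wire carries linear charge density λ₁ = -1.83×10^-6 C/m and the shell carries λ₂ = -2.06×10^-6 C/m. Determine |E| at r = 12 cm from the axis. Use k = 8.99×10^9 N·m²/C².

|E| = 2.74×10^5 N/C

Choose a coaxial cylinder of radius r = 12 cm (arbitrary length L) as the Gaussian surface (between the conductors, 2.73 cm < r < 15.4 cm).
Only the inner wire is enclosed; the outer shell contributes nothing inside itself. λ_enc = λ₁ = -1.83e-6 C/m.
Since E is radial and uniform over the curved surface, Φ = E·2πrL = Q_enc/ε₀ = λ_enc L/ε₀.
E = 2k|λ_enc|/r = 2(8.99×10^9)(1.83e-6)/(0.12) = 2.74e5 N/C.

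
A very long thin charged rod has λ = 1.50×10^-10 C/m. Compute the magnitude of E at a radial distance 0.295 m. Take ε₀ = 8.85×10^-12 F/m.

By cylindrical symmetry E is radial; use a coaxial Gaussian cylinder of radius 0.295 m and length L.
Q_enc = λL, so λ_enc = 1.50e-10 C/m.
Since E is radial and uniform over the curved surface, Φ = E·2πrL = Q_enc/ε₀ = λ_enc L/ε₀.
E = |λ_enc|/(2πε₀r) = (1.50e-10)/(2π·8.85×10^-12·0.295) = 9.14 N/C.

|E| ≈ 9.14 V/m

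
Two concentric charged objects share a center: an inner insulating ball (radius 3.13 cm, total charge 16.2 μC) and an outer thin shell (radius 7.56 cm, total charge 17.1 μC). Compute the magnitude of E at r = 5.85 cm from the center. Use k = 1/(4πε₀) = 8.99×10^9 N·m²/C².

Symmetry ⇒ E = E(r) r̂. Gaussian sphere of radius r = 5.85 cm (between the bodies, 3.13 cm < r < 7.56 cm).
Only the inner charge is enclosed; the outer shell contributes nothing inside itself. Q_enc = 16.2 μC = 1.62e-5 C.
Applying ∮E·dA = Q_enc/ε₀ with Φ = E(4πr²):
E = k|Q_enc|/r² = (8.99×10^9)(1.62×10^-5)/(0.0585)² = 4.26×10^7 N/C.

|E| ≈ 4.26×10^7 N/C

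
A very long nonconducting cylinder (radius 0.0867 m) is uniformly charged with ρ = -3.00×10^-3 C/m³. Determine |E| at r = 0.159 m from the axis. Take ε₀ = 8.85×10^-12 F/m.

|E| ≈ 8.01e6 N/C

Choose a coaxial cylinder of radius r = 0.159 m (arbitrary length L) as the Gaussian surface (r > 0.0867 m, full cross-section enclosed).
λ_enc = ρ·πR² = (-3.00e-3)π(0.0867)² = -7.085×10^-5 C/m.
Applying ∮E·dA = Q_enc/ε₀ with the end caps contributing no flux:
E = |λ_enc|/(2πε₀r) = (7.085×10^-5)/(2π·8.85×10^-12·0.159) = 8.01×10^6 N/C.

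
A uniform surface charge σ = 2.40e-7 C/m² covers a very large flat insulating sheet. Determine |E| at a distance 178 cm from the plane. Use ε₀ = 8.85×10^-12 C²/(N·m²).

E ≈ 1.36×10^4 N/C

By planar symmetry E is perpendicular to the sheet and uniform; use a Gaussian pillbox with flat faces of area A on each side of the sheet.
Only the two end caps contribute flux: Φ = 2EA. With Q_enc = σA, Gauss's law gives E = |σ|/(2ε₀).
E = |σ|/(2ε₀) = (2.40×10^-7)/(2·8.85×10^-12) = 1.36×10^4 N/C.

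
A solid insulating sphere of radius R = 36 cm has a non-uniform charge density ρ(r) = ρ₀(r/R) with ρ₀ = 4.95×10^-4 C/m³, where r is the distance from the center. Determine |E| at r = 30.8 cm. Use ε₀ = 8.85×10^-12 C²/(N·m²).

|E| ≈ 3.68×10^6 V/m

Use a concentric Gaussian sphere at r = 30.8 cm (r < R).
Q_enc = ∫₀^r ρ(r')·4πr'² dr' = (4πρ₀/R) ∫₀^r r'^3 dr' = 4πρ₀ r^4/(4·R) = 3.887×10^-5 C.
Gauss's law: E·4πr² = Q_enc/ε₀.
E = |Q_enc|/(4πε₀r²) = (3.887×10^-5)/(4π·8.85×10^-12·(0.308)²) = 3.68×10^6 N/C.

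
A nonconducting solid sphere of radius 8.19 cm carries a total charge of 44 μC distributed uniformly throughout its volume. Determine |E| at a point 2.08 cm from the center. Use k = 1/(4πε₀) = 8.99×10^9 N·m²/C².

By spherical symmetry E is radial; choose a Gaussian sphere of radius r = 2.08 cm (r < R).
For a uniform sphere the enclosed fraction is (r/R)³, so Q_enc = (44 μC)(0.0208/0.0819)³ = 7.208e-7 C.
Gauss's law: E·4πr² = Q_enc/ε₀.
E = k|Q_enc|/r² = (8.99×10^9)(7.208e-7)/(0.0208)² = 1.50×10^7 N/C.

E = 1.50×10^7 V/m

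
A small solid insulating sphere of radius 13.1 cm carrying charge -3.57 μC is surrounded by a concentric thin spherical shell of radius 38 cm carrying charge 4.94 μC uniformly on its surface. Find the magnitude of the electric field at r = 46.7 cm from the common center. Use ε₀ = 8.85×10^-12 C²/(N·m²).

Symmetry ⇒ E = E(r) r̂. Gaussian sphere of radius r = 46.7 cm (r > 38 cm, enclosing both).
Q_enc = (-3.57 μC) + (4.94 μC) = 1.37×10^-6 C.
Gauss's law: E·4πr² = Q_enc/ε₀.
E = |Q_enc|/(4πε₀r²) = (1.37e-6)/(4π·8.85×10^-12·(0.467)²) = 5.65×10^4 N/C.

5.65e4 V/m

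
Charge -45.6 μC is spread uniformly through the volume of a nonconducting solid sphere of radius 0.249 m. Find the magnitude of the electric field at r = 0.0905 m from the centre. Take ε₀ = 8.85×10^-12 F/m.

2.40e6 V/m

By spherical symmetry E is radial; choose a Gaussian sphere of radius r = 0.0905 m (r < R).
Only the charge within r is enclosed: Q_enc = Q·(r/R)³ = (-45.6 μC)·(0.0905 m/0.249 m)³ = -2.189×10^-6 C.
By Gauss's law, ∮E·dA = E·4πr² = Q_enc/ε₀.
E = |Q_enc|/(4πε₀r²) = (2.189e-6)/(4π·8.85×10^-12·(0.0905)²) = 2.40e6 N/C.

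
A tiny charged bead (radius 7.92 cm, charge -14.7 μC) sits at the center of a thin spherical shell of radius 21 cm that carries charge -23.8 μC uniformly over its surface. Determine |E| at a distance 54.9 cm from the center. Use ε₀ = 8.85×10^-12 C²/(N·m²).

Use a concentric Gaussian sphere at r = 54.9 cm (r > 21 cm, enclosing both).
Q_enc = (-14.7 μC) + (-23.8 μC) = -3.85e-5 C.
Gauss's law: E·4πr² = Q_enc/ε₀.
E = |Q_enc|/(4πε₀r²) = (3.85×10^-5)/(4π·8.85×10^-12·(0.549)²) = 1.15e6 N/C.

|E| ≈ 1.15×10^6 V/m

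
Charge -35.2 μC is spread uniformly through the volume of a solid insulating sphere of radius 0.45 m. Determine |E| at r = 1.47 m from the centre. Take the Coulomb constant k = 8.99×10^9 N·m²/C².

Take a concentric spherical Gaussian surface of radius r = 1.47 m (r > R, so the entire charge is enclosed).
Q_enc = -35.2 μC = -3.52×10^-5 C.
Since E is radial and uniform over the Gaussian sphere, Φ = E·4πr² = Q_enc/ε₀.
E = k|Q_enc|/r² = (8.99×10^9)(3.52×10^-5)/(1.47)² = 1.46×10^5 N/C.

|E| = 1.46×10^5 N/C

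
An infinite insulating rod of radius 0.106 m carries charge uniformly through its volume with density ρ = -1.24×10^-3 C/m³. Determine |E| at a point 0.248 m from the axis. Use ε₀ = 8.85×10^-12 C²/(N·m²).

By cylindrical symmetry E is radial; use a coaxial Gaussian cylinder of radius 0.248 m and length L (r > 0.106 m, full cross-section enclosed).
λ_enc = ρ·πR² = (-1.24×10^-3)π(0.106)² = -4.377×10^-5 C/m.
Gauss's law: E·2πrL = λ_enc L/ε₀.
E = |λ_enc|/(2πε₀r) = (4.377×10^-5)/(2π·8.85×10^-12·0.248) = 3.17×10^6 N/C.

E = 3.17e6 N/C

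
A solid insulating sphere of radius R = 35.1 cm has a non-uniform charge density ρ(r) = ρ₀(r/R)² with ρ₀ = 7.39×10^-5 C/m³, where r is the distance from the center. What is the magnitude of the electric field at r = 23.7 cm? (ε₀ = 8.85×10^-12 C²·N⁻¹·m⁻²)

E ≈ 1.80×10^5 N/C

By spherical symmetry E is radial; choose a Gaussian sphere of radius r = 23.7 cm (r < R).
Integrate the density: Q_enc = 4π ∫₀^r ρ₀(r'/R)^2 r'² dr' = 4πρ₀ r^5/(5·R²) = 1.127×10^-6 C.
Gauss's law: E·4πr² = Q_enc/ε₀.
E = |Q_enc|/(4πε₀r²) = (1.127e-6)/(4π·8.85×10^-12·(0.237)²) = 1.80×10^5 N/C.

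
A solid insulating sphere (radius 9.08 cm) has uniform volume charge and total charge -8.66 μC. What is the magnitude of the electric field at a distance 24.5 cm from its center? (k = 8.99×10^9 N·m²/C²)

Take a concentric spherical Gaussian surface of radius r = 24.5 cm (r > R, so the entire charge is enclosed).
Q_enc = -8.66 μC = -8.66×10^-6 C.
Applying ∮E·dA = Q_enc/ε₀ with Φ = E(4πr²):
E = k|Q_enc|/r² = (8.99×10^9)(8.66×10^-6)/(0.245)² = 1.30e6 N/C.

1.30×10^6 N/C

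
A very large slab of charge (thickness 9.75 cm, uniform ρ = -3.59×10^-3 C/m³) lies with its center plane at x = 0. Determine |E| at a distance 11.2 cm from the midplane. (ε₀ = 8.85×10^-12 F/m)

E ≈ 1.98e7 N/C

The point |x| = 11.2 cm lies outside the slab (half-thickness 0.04875 m). A symmetric pillbox spanning the full slab encloses Q_enc = ρ·d·A.
Flux = 2EA ⇒ E = |ρ|d/(2ε₀), independent of distance outside.
E = (3.59e-3)(0.0975)/(2·8.85×10^-12) = 1.98×10^7 N/C.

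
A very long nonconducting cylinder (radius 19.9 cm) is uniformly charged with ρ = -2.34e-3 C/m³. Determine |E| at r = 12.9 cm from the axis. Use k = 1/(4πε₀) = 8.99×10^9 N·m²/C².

|E| = 1.71×10^7 N/C

Coaxial Gaussian cylinder, radius r = 12.9 cm, length L (r < R).
Enclosed charge per unit length: λ_enc = ρ·πr² = (-2.34×10^-3)π(0.129)² = -1.223×10^-4 C/m.
Applying ∮E·dA = Q_enc/ε₀ with the end caps contributing no flux:
E = 2k|λ_enc|/r = 2(8.99×10^9)(1.223e-4)/(0.129) = 1.71e7 N/C.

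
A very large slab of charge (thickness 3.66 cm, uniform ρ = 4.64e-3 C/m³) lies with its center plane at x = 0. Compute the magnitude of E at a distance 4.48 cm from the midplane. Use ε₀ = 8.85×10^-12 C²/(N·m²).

9.59×10^6 N/C

The point |x| = 4.48 cm lies outside the slab (half-thickness 0.0183 m). A symmetric pillbox spanning the full slab encloses Q_enc = ρ·d·A.
Flux = 2EA ⇒ E = |ρ|d/(2ε₀), independent of distance outside.
E = (4.64×10^-3)(0.0366)/(2·8.85×10^-12) = 9.59×10^6 N/C.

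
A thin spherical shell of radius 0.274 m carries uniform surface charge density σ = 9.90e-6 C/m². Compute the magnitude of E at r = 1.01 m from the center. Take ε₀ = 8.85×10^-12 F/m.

Take a concentric spherical Gaussian surface of radius r = 1.01 m (r > 0.274 m).
The entire shell is enclosed: Q_enc = σ·4πR² = (9.90×10^-6)·4π·(0.274)² = 9.34×10^-6 C.
By Gauss's law, ∮E·dA = E·4πr² = Q_enc/ε₀.
E = |Q_enc|/(4πε₀r²) = (9.34e-6)/(4π·8.85×10^-12·(1.01)²) = 8.23×10^4 N/C.

E = 8.23×10^4 N/C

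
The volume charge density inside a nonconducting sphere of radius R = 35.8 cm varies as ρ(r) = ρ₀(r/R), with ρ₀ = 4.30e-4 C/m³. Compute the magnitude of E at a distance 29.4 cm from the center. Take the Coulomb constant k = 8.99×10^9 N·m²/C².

E = 2.93e6 V/m

Use a concentric Gaussian sphere at r = 29.4 cm (r < R).
Integrate the density: Q_enc = 4π ∫₀^r ρ₀(r'/R)^1 r'² dr' = 4πρ₀ r^4/(4·R) = 2.819×10^-5 C.
Since E is radial and uniform over the Gaussian sphere, Φ = E·4πr² = Q_enc/ε₀.
E = k|Q_enc|/r² = (8.99×10^9)(2.819×10^-5)/(0.294)² = 2.93×10^6 N/C.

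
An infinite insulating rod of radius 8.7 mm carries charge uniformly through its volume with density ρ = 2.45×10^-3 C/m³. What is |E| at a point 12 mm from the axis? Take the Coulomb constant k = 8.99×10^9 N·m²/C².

Choose a coaxial cylinder of radius r = 12 mm (arbitrary length L) as the Gaussian surface (r > 8.7 mm, full cross-section enclosed).
λ_enc = ρ·πR² = (2.45×10^-3)π(0.0087)² = 5.826e-7 C/m.
By Gauss's law (flux through the curved wall only), E·2πrL = λ_enc L/ε₀.
E = 2k|λ_enc|/r = 2(8.99×10^9)(5.826×10^-7)/(0.012) = 8.73e5 N/C.

|E| ≈ 8.73e5 N/C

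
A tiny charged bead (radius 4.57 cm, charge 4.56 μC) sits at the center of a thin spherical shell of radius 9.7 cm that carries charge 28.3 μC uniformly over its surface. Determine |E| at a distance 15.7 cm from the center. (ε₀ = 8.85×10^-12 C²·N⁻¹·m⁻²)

|E| ≈ 1.20×10^7 N/C

Use a concentric Gaussian sphere at r = 15.7 cm (r > 9.7 cm, enclosing both).
Q_enc = (4.56 μC) + (28.3 μC) = 3.286×10^-5 C.
Since E is radial and uniform over the Gaussian sphere, Φ = E·4πr² = Q_enc/ε₀.
E = |Q_enc|/(4πε₀r²) = (3.286e-5)/(4π·8.85×10^-12·(0.157)²) = 1.20×10^7 N/C.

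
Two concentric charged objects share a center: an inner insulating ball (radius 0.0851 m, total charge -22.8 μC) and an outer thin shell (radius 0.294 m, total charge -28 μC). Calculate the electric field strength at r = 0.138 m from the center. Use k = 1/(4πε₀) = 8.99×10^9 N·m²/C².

Symmetry ⇒ E = E(r) r̂. Gaussian sphere of radius r = 0.138 m (between the bodies, 0.0851 m < r < 0.294 m).
The shell at 0.294 m lies outside the Gaussian surface, so Q_enc = -22.8 μC = -2.28e-5 C.
Applying ∮E·dA = Q_enc/ε₀ with Φ = E(4πr²):
E = k|Q_enc|/r² = (8.99×10^9)(2.28×10^-5)/(0.138)² = 1.08×10^7 N/C.

E = 1.08e7 N/C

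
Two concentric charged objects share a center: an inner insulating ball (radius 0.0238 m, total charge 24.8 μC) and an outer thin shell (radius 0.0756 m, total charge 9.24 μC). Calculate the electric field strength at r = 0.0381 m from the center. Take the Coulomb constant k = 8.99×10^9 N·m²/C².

|E| = 1.54×10^8 N/C

By spherical symmetry E is radial; choose a Gaussian sphere of radius r = 0.0381 m (between the bodies, 0.0238 m < r < 0.0756 m).
The shell at 0.0756 m lies outside the Gaussian surface, so Q_enc = 24.8 μC = 2.48×10^-5 C.
Since E is radial and uniform over the Gaussian sphere, Φ = E·4πr² = Q_enc/ε₀.
E = k|Q_enc|/r² = (8.99×10^9)(2.48×10^-5)/(0.0381)² = 1.54e8 N/C.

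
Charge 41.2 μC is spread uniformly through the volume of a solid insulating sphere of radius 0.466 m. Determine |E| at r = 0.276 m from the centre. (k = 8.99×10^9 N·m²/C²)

Symmetry ⇒ E = E(r) r̂. Gaussian sphere of radius r = 0.276 m (r < R).
Only the charge within r is enclosed: Q_enc = Q·(r/R)³ = (41.2 μC)·(0.276 m/0.466 m)³ = 8.56×10^-6 C.
Applying ∮E·dA = Q_enc/ε₀ with Φ = E(4πr²):
E = k|Q_enc|/r² = (8.99×10^9)(8.56×10^-6)/(0.276)² = 1.01×10^6 N/C.

|E| = 1.01×10^6 V/m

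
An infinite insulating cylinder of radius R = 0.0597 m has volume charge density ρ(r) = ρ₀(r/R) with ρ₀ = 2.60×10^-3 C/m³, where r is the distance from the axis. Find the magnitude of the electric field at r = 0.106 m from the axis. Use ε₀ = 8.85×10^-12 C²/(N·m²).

Coaxial Gaussian cylinder, radius r = 0.106 m, length L (r > R, full charge per length enclosed).
λ_enc = 2π ∫₀^R ρ₀(r'/R)^1 r' dr' = 2πρ₀R²/3 = 1.941e-5 C/m.
Since E is radial and uniform over the curved surface, Φ = E·2πrL = Q_enc/ε₀ = λ_enc L/ε₀.
E = |λ_enc|/(2πε₀r) = (1.941×10^-5)/(2π·8.85×10^-12·0.106) = 3.29×10^6 N/C.

E = 3.29×10^6 N/C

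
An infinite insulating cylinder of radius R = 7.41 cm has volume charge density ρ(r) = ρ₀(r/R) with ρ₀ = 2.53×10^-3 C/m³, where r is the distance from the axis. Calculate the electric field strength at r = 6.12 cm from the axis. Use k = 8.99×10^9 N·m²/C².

E ≈ 4.82×10^6 N/C

By cylindrical symmetry E is radial; use a coaxial Gaussian cylinder of radius 6.12 cm and length L (r < R).
Integrating ρ over the cross-section to radius r: λ_enc = (2πρ₀/R) ∫₀^r r'^2 dr' = 2πρ₀ r^3/(3·R) = 1.639×10^-5 C/m.
Gauss's law: E·2πrL = λ_enc L/ε₀.
E = 2k|λ_enc|/r = 2(8.99×10^9)(1.639×10^-5)/(0.0612) = 4.82×10^6 N/C.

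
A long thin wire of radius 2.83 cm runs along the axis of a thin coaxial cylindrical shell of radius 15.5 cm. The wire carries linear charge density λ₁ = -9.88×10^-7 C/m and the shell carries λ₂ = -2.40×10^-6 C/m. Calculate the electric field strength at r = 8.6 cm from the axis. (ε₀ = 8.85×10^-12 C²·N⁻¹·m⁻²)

E = 2.07×10^5 V/m

Take a coaxial cylindrical Gaussian surface of radius r = 8.6 cm and length L (between the conductors, 2.83 cm < r < 15.5 cm).
The shell at 15.5 cm lies outside the Gaussian surface, so λ_enc = λ₁ = -9.88×10^-7 C/m.
By Gauss's law (flux through the curved wall only), E·2πrL = λ_enc L/ε₀.
E = |λ_enc|/(2πε₀r) = (9.88×10^-7)/(2π·8.85×10^-12·0.086) = 2.07e5 N/C.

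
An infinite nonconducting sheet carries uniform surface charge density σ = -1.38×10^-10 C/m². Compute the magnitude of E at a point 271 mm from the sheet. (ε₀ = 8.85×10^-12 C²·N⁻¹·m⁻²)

The symmetry is planar: E is normal to the sheet and the same magnitude on both sides. Take a pillbox straddling the sheet with end-cap area A.
Only the two end caps contribute flux: Φ = 2EA. With Q_enc = σA, Gauss's law gives E = |σ|/(2ε₀).
E = |σ|/(2ε₀) = (1.38×10^-10)/(2·8.85×10^-12) = 7.8 N/C.

7.8 N/C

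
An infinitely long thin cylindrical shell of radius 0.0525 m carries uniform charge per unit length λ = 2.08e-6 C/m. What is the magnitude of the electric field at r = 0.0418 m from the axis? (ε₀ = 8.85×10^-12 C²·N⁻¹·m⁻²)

E = 0 (no enclosed charge)

Take a coaxial cylindrical Gaussian surface of radius r = 0.0418 m and length L (r < 0.0525 m, inside the shell).
All the surface charge lies outside this cylinder: Q_enc = 0, hence E = 0.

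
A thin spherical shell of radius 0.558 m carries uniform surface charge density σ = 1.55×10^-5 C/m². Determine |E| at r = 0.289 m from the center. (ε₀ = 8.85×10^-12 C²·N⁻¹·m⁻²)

By spherical symmetry E is radial; choose a Gaussian sphere of radius r = 0.289 m (inside the shell, r < 0.558 m).
All the charge is outside the Gaussian surface: Q_enc = 0, hence E = 0 everywhere inside the shell.

E = 0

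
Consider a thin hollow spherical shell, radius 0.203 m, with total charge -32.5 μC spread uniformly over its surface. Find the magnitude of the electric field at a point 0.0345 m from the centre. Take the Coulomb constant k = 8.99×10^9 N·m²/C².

Symmetry ⇒ E = E(r) r̂. Gaussian sphere of radius r = 0.0345 m (inside the shell, r < 0.203 m).
No charge lies within this surface, so Q_enc = 0 and Gauss's law gives E·4πr² = 0 ⇒ E = 0.

E = 0 (no enclosed charge)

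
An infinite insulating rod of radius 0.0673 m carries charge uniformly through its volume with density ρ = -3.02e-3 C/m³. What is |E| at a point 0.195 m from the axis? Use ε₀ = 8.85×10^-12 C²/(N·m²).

|E| = 3.96×10^6 N/C

By cylindrical symmetry E is radial; use a coaxial Gaussian cylinder of radius 0.195 m and length L (r > 0.0673 m, full cross-section enclosed).
λ_enc = ρ·πR² = (-3.02×10^-3)π(0.0673)² = -4.297×10^-5 C/m.
By Gauss's law (flux through the curved wall only), E·2πrL = λ_enc L/ε₀.
E = |λ_enc|/(2πε₀r) = (4.297×10^-5)/(2π·8.85×10^-12·0.195) = 3.96×10^6 N/C.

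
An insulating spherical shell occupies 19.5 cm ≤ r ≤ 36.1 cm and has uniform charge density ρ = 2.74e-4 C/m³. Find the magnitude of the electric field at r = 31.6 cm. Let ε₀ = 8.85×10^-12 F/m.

|E| = 2.49×10^6 N/C

Use a concentric Gaussian sphere at r = 31.6 cm (within the shell material, 19.5 cm < r < 36.1 cm).
Enclosed charge is the volume from a to r: Q_enc = (4π/3)ρ(r³ − a³) = 2.771×10^-5 C.
By Gauss's law, ∮E·dA = E·4πr² = Q_enc/ε₀.
E = |Q_enc|/(4πε₀r²) = (2.771×10^-5)/(4π·8.85×10^-12·(0.316)²) = 2.49e6 N/C.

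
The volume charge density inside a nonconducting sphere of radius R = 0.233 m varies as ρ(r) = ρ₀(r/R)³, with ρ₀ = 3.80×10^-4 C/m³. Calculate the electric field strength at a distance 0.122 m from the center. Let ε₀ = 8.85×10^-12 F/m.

By spherical symmetry E is radial; choose a Gaussian sphere of radius r = 0.122 m (r < R).
Integrate the density: Q_enc = 4π ∫₀^r ρ₀(r'/R)^3 r'² dr' = 4πρ₀ r^6/(6·R³) = 2.075e-7 C.
Applying ∮E·dA = Q_enc/ε₀ with Φ = E(4πr²):
E = |Q_enc|/(4πε₀r²) = (2.075e-7)/(4π·8.85×10^-12·(0.122)²) = 1.25×10^5 N/C.

E ≈ 1.25×10^5 N/C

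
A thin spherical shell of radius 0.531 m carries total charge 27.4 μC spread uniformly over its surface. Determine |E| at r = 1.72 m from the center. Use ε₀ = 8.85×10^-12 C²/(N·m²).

Use a concentric Gaussian sphere at r = 1.72 m (r > 0.531 m).
The entire shell is enclosed: Q_enc = 2.74e-5 C.
Applying ∮E·dA = Q_enc/ε₀ with Φ = E(4πr²):
E = |Q_enc|/(4πε₀r²) = (2.74e-5)/(4π·8.85×10^-12·(1.72)²) = 8.33×10^4 N/C.

|E| ≈ 8.33×10^4 V/m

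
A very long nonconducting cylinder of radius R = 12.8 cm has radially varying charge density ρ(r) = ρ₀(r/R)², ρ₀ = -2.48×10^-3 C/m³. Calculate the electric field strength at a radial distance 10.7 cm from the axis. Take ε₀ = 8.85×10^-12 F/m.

By cylindrical symmetry E is radial; use a coaxial Gaussian cylinder of radius 10.7 cm and length L (r < R).
λ_enc = ∫₀^r ρ(r')·2πr' dr' = (2πρ₀/R²)·r^4/4 = -3.117×10^-5 C/m.
Gauss's law: E·2πrL = λ_enc L/ε₀.
E = |λ_enc|/(2πε₀r) = (3.117e-5)/(2π·8.85×10^-12·0.107) = 5.24×10^6 N/C.

E = 5.24×10^6 N/C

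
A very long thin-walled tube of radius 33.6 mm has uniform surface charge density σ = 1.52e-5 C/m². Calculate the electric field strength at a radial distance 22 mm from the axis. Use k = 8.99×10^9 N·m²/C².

E = 0

By cylindrical symmetry E is radial; use a coaxial Gaussian cylinder of radius 22 mm and length L (r < 33.6 mm, inside the shell).
No charge is enclosed, so Gauss's law gives E·2πrL = 0 ⇒ E = 0.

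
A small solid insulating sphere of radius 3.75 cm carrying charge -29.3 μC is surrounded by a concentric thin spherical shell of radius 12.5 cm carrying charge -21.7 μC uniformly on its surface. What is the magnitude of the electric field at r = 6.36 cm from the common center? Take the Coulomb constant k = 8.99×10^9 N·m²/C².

E ≈ 6.51×10^7 N/C

Take a concentric spherical Gaussian surface of radius r = 6.36 cm (between the bodies, 3.75 cm < r < 12.5 cm).
Only the inner charge is enclosed; the outer shell contributes nothing inside itself. Q_enc = -29.3 μC = -2.93e-5 C.
Gauss's law: E·4πr² = Q_enc/ε₀.
E = k|Q_enc|/r² = (8.99×10^9)(2.93e-5)/(0.0636)² = 6.51×10^7 N/C.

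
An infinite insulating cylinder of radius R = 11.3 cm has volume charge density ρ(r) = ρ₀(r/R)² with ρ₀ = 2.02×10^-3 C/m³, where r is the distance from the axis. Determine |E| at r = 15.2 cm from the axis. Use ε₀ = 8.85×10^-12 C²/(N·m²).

Coaxial Gaussian cylinder, radius r = 15.2 cm, length L (r > R, full charge per length enclosed).
λ_enc = 2π ∫₀^R ρ₀(r'/R)^2 r' dr' = 2πρ₀R²/4 = 4.052×10^-5 C/m.
Applying ∮E·dA = Q_enc/ε₀ with the end caps contributing no flux:
E = |λ_enc|/(2πε₀r) = (4.052e-5)/(2π·8.85×10^-12·0.152) = 4.79e6 N/C.

|E| = 4.79e6 N/C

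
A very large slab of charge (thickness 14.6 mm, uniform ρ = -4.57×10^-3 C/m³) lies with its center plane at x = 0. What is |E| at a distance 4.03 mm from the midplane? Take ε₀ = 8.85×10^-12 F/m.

2.08e6 V/m

By symmetry E is perpendicular to the slab. A Gaussian pillbox from −4.03 mm to +4.03 mm (face area A) lies entirely within the slab.
Q_enc = ρ·(2x)·A and flux = 2EA, so 2EA = 2ρxA/ε₀ ⇒ E = |ρ|x/ε₀.
E = (4.57×10^-3)(0.00403)/(8.85×10^-12) = 2.08×10^6 N/C.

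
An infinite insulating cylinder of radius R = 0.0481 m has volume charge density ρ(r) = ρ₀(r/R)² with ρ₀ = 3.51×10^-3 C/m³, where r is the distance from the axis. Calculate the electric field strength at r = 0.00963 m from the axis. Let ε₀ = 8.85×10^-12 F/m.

E ≈ 3.83×10^4 N/C

Coaxial Gaussian cylinder, radius r = 0.00963 m, length L (r < R).
Integrating ρ over the cross-section to radius r: λ_enc = (2πρ₀/R²) ∫₀^r r'^3 dr' = 2πρ₀ r^4/(4·R²) = 2.049×10^-8 C/m.
Since E is radial and uniform over the curved surface, Φ = E·2πrL = Q_enc/ε₀ = λ_enc L/ε₀.
E = |λ_enc|/(2πε₀r) = (2.049×10^-8)/(2π·8.85×10^-12·0.00963) = 3.83e4 N/C.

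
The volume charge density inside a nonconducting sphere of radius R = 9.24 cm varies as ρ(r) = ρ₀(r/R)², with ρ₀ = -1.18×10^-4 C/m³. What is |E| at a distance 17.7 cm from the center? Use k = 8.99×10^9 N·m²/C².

E = 6.71e4 V/m

Symmetry ⇒ E = E(r) r̂. Gaussian sphere of radius r = 17.7 cm (r > R, all charge enclosed).
Q_enc = 4π ∫₀^R ρ₀(r'/R)^2 r'² dr' = 4πρ₀R³/5 = -2.34×10^-7 C.
Applying ∮E·dA = Q_enc/ε₀ with Φ = E(4πr²):
E = k|Q_enc|/r² = (8.99×10^9)(2.34e-7)/(0.177)² = 6.71×10^4 N/C.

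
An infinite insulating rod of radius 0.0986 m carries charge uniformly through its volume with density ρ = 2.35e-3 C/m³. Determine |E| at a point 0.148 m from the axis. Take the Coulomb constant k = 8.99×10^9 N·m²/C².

By cylindrical symmetry E is radial; use a coaxial Gaussian cylinder of radius 0.148 m and length L (r > 0.0986 m, full cross-section enclosed).
λ_enc = ρ·πR² = (2.35×10^-3)π(0.0986)² = 7.177×10^-5 C/m.
Applying ∮E·dA = Q_enc/ε₀ with the end caps contributing no flux:
E = 2k|λ_enc|/r = 2(8.99×10^9)(7.177×10^-5)/(0.148) = 8.72e6 N/C.

8.72×10^6 N/C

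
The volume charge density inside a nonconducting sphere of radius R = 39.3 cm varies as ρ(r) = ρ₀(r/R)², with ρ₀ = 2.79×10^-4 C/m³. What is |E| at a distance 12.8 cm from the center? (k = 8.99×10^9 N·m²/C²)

By spherical symmetry E is radial; choose a Gaussian sphere of radius r = 12.8 cm (r < R).
Q_enc = ∫₀^r ρ(r')·4πr'² dr' = (4πρ₀/R²) ∫₀^r r'^4 dr' = 4πρ₀ r^5/(5·R²) = 1.56×10^-7 C.
Gauss's law: E·4πr² = Q_enc/ε₀.
E = k|Q_enc|/r² = (8.99×10^9)(1.56×10^-7)/(0.128)² = 8.56×10^4 N/C.

|E| = 8.56×10^4 N/C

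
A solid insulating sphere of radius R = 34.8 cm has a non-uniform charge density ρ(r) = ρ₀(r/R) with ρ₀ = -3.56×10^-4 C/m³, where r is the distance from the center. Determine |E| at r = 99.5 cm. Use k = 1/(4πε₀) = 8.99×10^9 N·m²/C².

4.28×10^5 N/C

Take a concentric spherical Gaussian surface of radius r = 99.5 cm (r > R, all charge enclosed).
Q_enc = 4π ∫₀^R ρ₀(r'/R)^1 r'² dr' = 4πρ₀R³/4 = -4.713×10^-5 C.
Since E is radial and uniform over the Gaussian sphere, Φ = E·4πr² = Q_enc/ε₀.
E = k|Q_enc|/r² = (8.99×10^9)(4.713×10^-5)/(0.995)² = 4.28e5 N/C.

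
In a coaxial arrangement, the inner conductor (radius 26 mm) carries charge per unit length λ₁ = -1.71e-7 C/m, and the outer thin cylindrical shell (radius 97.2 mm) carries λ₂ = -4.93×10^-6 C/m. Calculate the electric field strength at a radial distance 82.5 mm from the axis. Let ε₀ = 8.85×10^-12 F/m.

Coaxial Gaussian cylinder, radius r = 82.5 mm, length L (between the conductors, 26 mm < r < 97.2 mm).
The shell at 97.2 mm lies outside the Gaussian surface, so λ_enc = λ₁ = -1.71e-7 C/m.
Gauss's law: E·2πrL = λ_enc L/ε₀.
E = |λ_enc|/(2πε₀r) = (1.71×10^-7)/(2π·8.85×10^-12·0.0825) = 3.73×10^4 N/C.

|E| = 3.73×10^4 V/m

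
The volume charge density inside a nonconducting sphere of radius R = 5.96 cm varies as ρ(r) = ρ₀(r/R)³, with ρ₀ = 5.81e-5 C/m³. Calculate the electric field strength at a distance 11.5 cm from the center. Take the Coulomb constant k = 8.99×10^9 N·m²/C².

1.75e4 V/m

Use a concentric Gaussian sphere at r = 11.5 cm (r > R, all charge enclosed).
Q_enc = 4π ∫₀^R ρ₀(r'/R)^3 r'² dr' = 4πρ₀R³/6 = 2.576×10^-8 C.
Gauss's law: E·4πr² = Q_enc/ε₀.
E = k|Q_enc|/r² = (8.99×10^9)(2.576×10^-8)/(0.115)² = 1.75e4 N/C.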